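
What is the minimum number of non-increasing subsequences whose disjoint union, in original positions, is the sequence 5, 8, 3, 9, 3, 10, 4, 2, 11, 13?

Place each on the leftmost legal pile:
5 → new pile 1 (tops now [5])
8 → new pile 2 (tops now [5, 8])
3 → pile 1 (tops now [3, 8])
9 → new pile 3 (tops now [3, 8, 9])
3 → pile 1 (tops now [3, 8, 9])
10 → new pile 4 (tops now [3, 8, 9, 10])
4 → pile 2 (tops now [3, 4, 9, 10])
2 → pile 1 (tops now [2, 4, 9, 10])
11 → new pile 5 (tops now [2, 4, 9, 10, 11])
13 → new pile 6 (tops now [2, 4, 9, 10, 11, 13])
Six piles.

6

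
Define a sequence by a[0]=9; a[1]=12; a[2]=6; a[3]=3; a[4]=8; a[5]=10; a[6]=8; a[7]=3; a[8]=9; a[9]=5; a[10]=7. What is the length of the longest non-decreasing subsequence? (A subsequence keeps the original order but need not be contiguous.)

4

Let dp[i] be the length of the longest such subsequence ending at index i:
i:      0  1  2  3  4  5  6  7  8  9 10
a[i]:   9 12  6  3  8 10  8  3  9  5  7
dp:     1  2  1  1  2  3  3  2  4  3  4
Maximum dp value is 4.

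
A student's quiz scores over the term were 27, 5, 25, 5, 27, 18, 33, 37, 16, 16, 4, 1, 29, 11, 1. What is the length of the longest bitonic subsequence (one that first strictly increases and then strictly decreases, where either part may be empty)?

8

inc[i] = longest strictly increasing subsequence ending at i; dec[i] = longest strictly decreasing subsequence starting at i:
i:      1  2  3  4  5  6  7  8  9 10 11 12 13 14 15
a[i]:  27  5 25  5 27 18 33 37 16 16  4  1 29 11  1
inc:    1  1  2  1  3  2  4  5  2  2  1  1  4  2  1
dec:    6  3  5  3  5  4  4  4  3  3  2  1  3  2  1
Best peak at i=8 (value 37): inc=5, dec=4, length 5+4−1 = 8.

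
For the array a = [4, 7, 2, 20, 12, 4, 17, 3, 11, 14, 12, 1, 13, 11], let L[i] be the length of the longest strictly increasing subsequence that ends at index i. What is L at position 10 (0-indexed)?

dp[i] = 1 + max{dp[j] : j<i, a[j]<a[i]} (or 1 if no such j):
i:      0  1  2  3  4  5  6  7  8  9 10 11 12 13
a[i]:   4  7  2 20 12  4 17  3 11 14 12  1 13 11
dp:     1  2  1  3  3  2  4  2  3  4  4  1  5  3
At index 10 the value is 4.

4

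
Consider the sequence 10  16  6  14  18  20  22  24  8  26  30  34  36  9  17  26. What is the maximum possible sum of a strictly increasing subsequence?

Let S[i] be the best sum of a strictly increasing subsequence ending at i:
i:       1   2   3   4   5   6   7   8   9  10  11  12  13  14  15  16
a[i]:   10  16   6  14  18  20  22  24   8  26  30  34  36   9  17  26
S:      10  26   6  24  44  64  86 110  14 136 166 200 236  23  43 136
Maximum is 236 (e.g. 10 + 16 + 18 + 20 + 22 + 24 + 26 + 30 + 34 + 36).

236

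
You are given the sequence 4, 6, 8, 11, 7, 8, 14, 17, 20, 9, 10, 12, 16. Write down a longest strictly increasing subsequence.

Patience tails give the LIS length; then backtrack through the dp parents:
4 → extends → [4]
6 → extends → [4, 6]
8 → extends → [4, 6, 8]
11 → extends → [4, 6, 8, 11]
7 → replaces 8 → [4, 6, 7, 11]
8 → replaces 11 → [4, 6, 7, 8]
14 → extends → [4, 6, 7, 8, 14]
17 → extends → [4, 6, 7, 8, 14, 17]
20 → extends → [4, 6, 7, 8, 14, 17, 20]
9 → replaces 14 → [4, 6, 7, 8, 9, 17, 20]
10 → replaces 17 → [4, 6, 7, 8, 9, 10, 20]
12 → replaces 20 → [4, 6, 7, 8, 9, 10, 12]
16 → extends → [4, 6, 7, 8, 9, 10, 12, 16]
Length 8; one witness is 4, 6, 7, 8, 9, 10, 12, 16.

4, 6, 7, 8, 9, 10, 12, 16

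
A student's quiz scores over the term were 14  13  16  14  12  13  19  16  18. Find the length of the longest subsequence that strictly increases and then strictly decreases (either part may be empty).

4

inc[i] = longest strictly increasing subsequence ending at i; dec[i] = longest strictly decreasing subsequence starting at i:
i:      1  2  3  4  5  6  7  8  9
a[i]:  14 13 16 14 12 13 19 16 18
inc:    1  1  2  2  1  2  3  3  4
dec:    3  2  3  2  1  1  2  1  1
Best peak at i=3 (value 16): inc=2, dec=3, length 2+3−1 = 4.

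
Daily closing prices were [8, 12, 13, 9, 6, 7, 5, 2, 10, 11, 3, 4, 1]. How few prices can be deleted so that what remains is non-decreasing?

Fewest deletions = n − (longest non-decreasing subsequence).
Patience tails:
8 → extends → [8]
12 → extends → [8, 12]
13 → extends → [8, 12, 13]
9 → replaces 12 → [8, 9, 13]
6 → replaces 8 → [6, 9, 13]
7 → replaces 9 → [6, 7, 13]
5 → replaces 6 → [5, 7, 13]
2 → replaces 5 → [2, 7, 13]
10 → replaces 13 → [2, 7, 10]
11 → extends → [2, 7, 10, 11]
3 → replaces 7 → [2, 3, 10, 11]
4 → replaces 10 → [2, 3, 4, 11]
1 → replaces 2 → [1, 3, 4, 11]
Longest non-decreasing subsequence has length 4, so deletions = 13 − 4 = 9.

9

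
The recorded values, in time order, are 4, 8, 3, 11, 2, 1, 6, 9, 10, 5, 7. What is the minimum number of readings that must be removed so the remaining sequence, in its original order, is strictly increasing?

Fewest deletions = n − (longest strictly increasing subsequence).
Patience tails:
4 → extends → [4]
8 → extends → [4, 8]
3 → replaces 4 → [3, 8]
11 → extends → [3, 8, 11]
2 → replaces 3 → [2, 8, 11]
1 → replaces 2 → [1, 8, 11]
6 → replaces 8 → [1, 6, 11]
9 → replaces 11 → [1, 6, 9]
10 → extends → [1, 6, 9, 10]
5 → replaces 6 → [1, 5, 9, 10]
7 → replaces 9 → [1, 5, 7, 10]
Longest strictly increasing subsequence has length 4, so deletions = 11 − 4 = 7.

7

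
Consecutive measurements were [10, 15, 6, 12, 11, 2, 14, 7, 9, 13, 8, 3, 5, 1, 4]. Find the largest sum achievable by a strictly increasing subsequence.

36

Let S[i] be the best sum of a strictly increasing subsequence ending at i:
i:      1  2  3  4  5  6  7  8  9 10 11 12 13 14 15
a[i]:  10 15  6 12 11  2 14  7  9 13  8  3  5  1  4
S:     10 25  6 22 21  2 36 13 22 35 21  5 10  1  9
Maximum is 36 (e.g. 10 + 12 + 14).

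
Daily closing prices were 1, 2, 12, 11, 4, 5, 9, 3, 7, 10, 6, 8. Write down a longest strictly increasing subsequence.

1, 2, 4, 5, 9, 10

Patience tails give the LIS length; then backtrack through the dp parents:
1 → extends → [1]
2 → extends → [1, 2]
12 → extends → [1, 2, 12]
11 → replaces 12 → [1, 2, 11]
4 → replaces 11 → [1, 2, 4]
5 → extends → [1, 2, 4, 5]
9 → extends → [1, 2, 4, 5, 9]
3 → replaces 4 → [1, 2, 3, 5, 9]
7 → replaces 9 → [1, 2, 3, 5, 7]
10 → extends → [1, 2, 3, 5, 7, 10]
6 → replaces 7 → [1, 2, 3, 5, 6, 10]
8 → replaces 10 → [1, 2, 3, 5, 6, 8]
Length 6; one witness is 1, 2, 4, 5, 9, 10.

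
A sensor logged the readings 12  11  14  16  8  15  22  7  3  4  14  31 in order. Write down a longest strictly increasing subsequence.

12, 14, 16, 22, 31

Patience tails give the LIS length; then backtrack through the dp parents:
12 → extends → [12]
11 → replaces 12 → [11]
14 → extends → [11, 14]
16 → extends → [11, 14, 16]
8 → replaces 11 → [8, 14, 16]
15 → replaces 16 → [8, 14, 15]
22 → extends → [8, 14, 15, 22]
7 → replaces 8 → [7, 14, 15, 22]
3 → replaces 7 → [3, 14, 15, 22]
4 → replaces 14 → [3, 4, 15, 22]
14 → replaces 15 → [3, 4, 14, 22]
31 → extends → [3, 4, 14, 22, 31]
Length 5; one witness is 12, 14, 16, 22, 31.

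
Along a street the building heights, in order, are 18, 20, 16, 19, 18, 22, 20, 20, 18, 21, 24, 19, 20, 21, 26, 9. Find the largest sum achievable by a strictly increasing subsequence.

128

Let S[i] be the best sum of a strictly increasing subsequence ending at i:
i:       1   2   3   4   5   6   7   8   9  10  11  12  13  14  15  16
a[i]:   18  20  16  19  18  22  20  20  18  21  24  19  20  21  26   9
S:      18  38  16  37  34  60  57  57  34  78 102  53  73  94 128   9
Maximum is 128 (e.g. 18 + 19 + 20 + 21 + 24 + 26).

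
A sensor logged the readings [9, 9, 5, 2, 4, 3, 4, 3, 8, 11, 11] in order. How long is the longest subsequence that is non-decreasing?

Track the smallest tail for each achievable length (allowing ties):
9 → extends → [9]
9 → extends → [9, 9]
5 → replaces 9 → [5, 9]
2 → replaces 5 → [2, 9]
4 → replaces 9 → [2, 4]
3 → replaces 4 → [2, 3]
4 → extends → [2, 3, 4]
3 → replaces 4 → [2, 3, 3]
8 → extends → [2, 3, 3, 8]
11 → extends → [2, 3, 3, 8, 11]
11 → extends → [2, 3, 3, 8, 11, 11]
Six tails, so the longest non-decreasing subsequence has length 6 (e.g. 2, 4, 4, 8, 11, 11).

6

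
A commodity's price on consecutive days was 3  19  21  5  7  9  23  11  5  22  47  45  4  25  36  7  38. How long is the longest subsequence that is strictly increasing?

Track the smallest tail for each achievable length (strict):
3 → extends → [3]
19 → extends → [3, 19]
21 → extends → [3, 19, 21]
5 → replaces 19 → [3, 5, 21]
7 → replaces 21 → [3, 5, 7]
9 → extends → [3, 5, 7, 9]
23 → extends → [3, 5, 7, 9, 23]
11 → replaces 23 → [3, 5, 7, 9, 11]
5 → already a tail → [3, 5, 7, 9, 11]
22 → extends → [3, 5, 7, 9, 11, 22]
47 → extends → [3, 5, 7, 9, 11, 22, 47]
45 → replaces 47 → [3, 5, 7, 9, 11, 22, 45]
4 → replaces 5 → [3, 4, 7, 9, 11, 22, 45]
25 → replaces 45 → [3, 4, 7, 9, 11, 22, 25]
36 → extends → [3, 4, 7, 9, 11, 22, 25, 36]
7 → already a tail → [3, 4, 7, 9, 11, 22, 25, 36]
38 → extends → [3, 4, 7, 9, 11, 22, 25, 36, 38]
Nine tails, so the longest strictly increasing subsequence has length 9 (e.g. 3, 5, 7, 9, 11, 22, 25, 36, 38).

9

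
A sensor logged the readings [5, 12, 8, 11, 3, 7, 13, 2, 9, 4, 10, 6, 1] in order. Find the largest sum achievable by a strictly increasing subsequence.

Let S[i] be the best sum of a strictly increasing subsequence ending at i:
i:      1  2  3  4  5  6  7  8  9 10 11 12 13
a[i]:   5 12  8 11  3  7 13  2  9  4 10  6  1
S:      5 17 13 24  3 12 37  2 22  7 32 13  1
Maximum is 37 (e.g. 5 + 8 + 11 + 13).

37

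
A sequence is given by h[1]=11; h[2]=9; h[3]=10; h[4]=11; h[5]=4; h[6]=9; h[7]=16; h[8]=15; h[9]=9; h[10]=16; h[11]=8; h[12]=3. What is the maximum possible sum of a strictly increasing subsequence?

61

Let S[i] be the best sum of a strictly increasing subsequence ending at i:
i:      1  2  3  4  5  6  7  8  9 10 11 12
h[i]:  11  9 10 11  4  9 16 15  9 16  8  3
S:     11  9 19 30  4 13 46 45 13 61 12  3
Maximum is 61 (e.g. 9 + 10 + 11 + 15 + 16).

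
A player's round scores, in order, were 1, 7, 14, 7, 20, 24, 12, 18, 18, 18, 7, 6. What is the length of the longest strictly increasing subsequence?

5

Let dp[i] be the length of the longest such subsequence ending at index i:
i:      1  2  3  4  5  6  7  8  9 10 11 12
a[i]:   1  7 14  7 20 24 12 18 18 18  7  6
dp:     1  2  3  2  4  5  3  4  4  4  2  2
Maximum dp value is 5.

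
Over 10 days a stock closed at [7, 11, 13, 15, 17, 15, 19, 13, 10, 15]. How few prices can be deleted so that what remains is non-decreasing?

4

Fewest deletions = n − (longest non-decreasing subsequence).
Patience tails:
7 → extends → [7]
11 → extends → [7, 11]
13 → extends → [7, 11, 13]
15 → extends → [7, 11, 13, 15]
17 → extends → [7, 11, 13, 15, 17]
15 → replaces 17 → [7, 11, 13, 15, 15]
19 → extends → [7, 11, 13, 15, 15, 19]
13 → replaces 15 → [7, 11, 13, 13, 15, 19]
10 → replaces 11 → [7, 10, 13, 13, 15, 19]
15 → replaces 19 → [7, 10, 13, 13, 15, 15]
Longest non-decreasing subsequence has length 6, so deletions = 10 − 6 = 4.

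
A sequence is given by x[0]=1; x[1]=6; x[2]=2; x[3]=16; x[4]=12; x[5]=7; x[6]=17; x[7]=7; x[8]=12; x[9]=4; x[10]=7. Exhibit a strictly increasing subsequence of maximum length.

1, 6, 16, 17

Patience tails give the LIS length; then backtrack through the dp parents:
1 → extends → [1]
6 → extends → [1, 6]
2 → replaces 6 → [1, 2]
16 → extends → [1, 2, 16]
12 → replaces 16 → [1, 2, 12]
7 → replaces 12 → [1, 2, 7]
17 → extends → [1, 2, 7, 17]
7 → already a tail → [1, 2, 7, 17]
12 → replaces 17 → [1, 2, 7, 12]
4 → replaces 7 → [1, 2, 4, 12]
7 → replaces 12 → [1, 2, 4, 7]
Length 4; one witness is 1, 6, 16, 17.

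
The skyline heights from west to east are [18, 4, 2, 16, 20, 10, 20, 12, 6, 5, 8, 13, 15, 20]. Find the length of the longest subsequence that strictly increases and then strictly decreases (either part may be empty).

inc[i] = longest strictly increasing subsequence ending at i; dec[i] = longest strictly decreasing subsequence starting at i:
i:      1  2  3  4  5  6  7  8  9 10 11 12 13 14
a[i]:  18  4  2 16 20 10 20 12  6  5  8 13 15 20
inc:    1  1  1  2  3  2  3  3  2  2  3  4  5  6
dec:    5  2  1  4  4  3  4  3  2  1  1  1  1  1
Best peak at i=5 (value 20): inc=3, dec=4, length 3+4−1 = 6.

6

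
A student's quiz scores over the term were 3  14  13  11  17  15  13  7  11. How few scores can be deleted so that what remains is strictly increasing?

Fewest deletions = n − (longest strictly increasing subsequence).
i:      1  2  3  4  5  6  7  8  9
a[i]:   3 14 13 11 17 15 13  7 11
dp:     1  2  2  2  3  3  3  2  3
max dp = 3, so deletions = 9 − 3 = 6.

6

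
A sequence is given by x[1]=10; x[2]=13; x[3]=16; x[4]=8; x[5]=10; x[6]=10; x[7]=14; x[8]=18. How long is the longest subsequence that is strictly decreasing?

2

Let dp[i] be the longest strictly decreasing subsequence ending at i:
i:      1  2  3  4  5  6  7  8
x[i]:  10 13 16  8 10 10 14 18
dp:     1  1  1  2  2  2  2  1
Maximum is 2.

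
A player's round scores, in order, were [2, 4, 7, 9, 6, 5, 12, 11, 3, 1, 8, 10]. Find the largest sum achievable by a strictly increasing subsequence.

Let S[i] be the best sum of a strictly increasing subsequence ending at i:
i:      1  2  3  4  5  6  7  8  9 10 11 12
a[i]:   2  4  7  9  6  5 12 11  3  1  8 10
S:      2  6 13 22 12 11 34 33  5  1 21 32
Maximum is 34 (e.g. 2 + 4 + 7 + 9 + 12).

34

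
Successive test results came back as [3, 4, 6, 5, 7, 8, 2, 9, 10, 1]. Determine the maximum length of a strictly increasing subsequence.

Track the smallest tail for each achievable length (strict):
3 → extends → [3]
4 → extends → [3, 4]
6 → extends → [3, 4, 6]
5 → replaces 6 → [3, 4, 5]
7 → extends → [3, 4, 5, 7]
8 → extends → [3, 4, 5, 7, 8]
2 → replaces 3 → [2, 4, 5, 7, 8]
9 → extends → [2, 4, 5, 7, 8, 9]
10 → extends → [2, 4, 5, 7, 8, 9, 10]
1 → replaces 2 → [1, 4, 5, 7, 8, 9, 10]
Seven tails, so the longest strictly increasing subsequence has length 7 (e.g. 3, 4, 6, 7, 8, 9, 10).

7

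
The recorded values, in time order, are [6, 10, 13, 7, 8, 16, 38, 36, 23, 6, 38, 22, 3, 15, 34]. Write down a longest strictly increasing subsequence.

Patience tails give the LIS length; then backtrack through the dp parents:
6 → extends → [6]
10 → extends → [6, 10]
13 → extends → [6, 10, 13]
7 → replaces 10 → [6, 7, 13]
8 → replaces 13 → [6, 7, 8]
16 → extends → [6, 7, 8, 16]
38 → extends → [6, 7, 8, 16, 38]
36 → replaces 38 → [6, 7, 8, 16, 36]
23 → replaces 36 → [6, 7, 8, 16, 23]
6 → already a tail → [6, 7, 8, 16, 23]
38 → extends → [6, 7, 8, 16, 23, 38]
22 → replaces 23 → [6, 7, 8, 16, 22, 38]
3 → replaces 6 → [3, 7, 8, 16, 22, 38]
15 → replaces 16 → [3, 7, 8, 15, 22, 38]
34 → replaces 38 → [3, 7, 8, 15, 22, 34]
Length 6; one witness is 6, 10, 13, 16, 36, 38.

6, 10, 13, 16, 36, 38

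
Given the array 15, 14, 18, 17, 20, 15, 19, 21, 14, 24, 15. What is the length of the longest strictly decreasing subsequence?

4

Negate each value so 'decreasing' becomes 'increasing', then run patience tails on the negated sequence:
-15 → extends → [-15]
-14 → extends → [-15, -14]
-18 → replaces -15 → [-18, -14]
-17 → replaces -14 → [-18, -17]
-20 → replaces -18 → [-20, -17]
-15 → extends → [-20, -17, -15]
-19 → replaces -17 → [-20, -19, -15]
-21 → replaces -20 → [-21, -19, -15]
-14 → extends → [-21, -19, -15, -14]
-24 → replaces -21 → [-24, -19, -15, -14]
-15 → already a tail → [-24, -19, -15, -14]
Four tails, so the longest strictly decreasing subsequence of the original has length 4.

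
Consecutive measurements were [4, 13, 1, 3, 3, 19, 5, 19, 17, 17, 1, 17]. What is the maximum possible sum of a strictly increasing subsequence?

36

Let S[i] be the best sum of a strictly increasing subsequence ending at i:
i:      1  2  3  4  5  6  7  8  9 10 11 12
a[i]:   4 13  1  3  3 19  5 19 17 17  1 17
S:      4 17  1  4  4 36  9 36 34 34  1 34
Maximum is 36 (e.g. 4 + 13 + 19).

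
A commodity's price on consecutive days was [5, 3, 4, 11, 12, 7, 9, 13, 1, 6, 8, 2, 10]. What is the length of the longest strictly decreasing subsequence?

4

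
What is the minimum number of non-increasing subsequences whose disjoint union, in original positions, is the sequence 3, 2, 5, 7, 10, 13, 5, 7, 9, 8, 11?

5

Place each on the leftmost legal pile:
3 → new pile 1 (tops now [3])
2 → pile 1 (tops now [2])
5 → new pile 2 (tops now [2, 5])
7 → new pile 3 (tops now [2, 5, 7])
10 → new pile 4 (tops now [2, 5, 7, 10])
13 → new pile 5 (tops now [2, 5, 7, 10, 13])
5 → pile 2 (tops now [2, 5, 7, 10, 13])
7 → pile 3 (tops now [2, 5, 7, 10, 13])
9 → pile 4 (tops now [2, 5, 7, 9, 13])
8 → pile 4 (tops now [2, 5, 7, 8, 13])
11 → pile 5 (tops now [2, 5, 7, 8, 11])
Five piles.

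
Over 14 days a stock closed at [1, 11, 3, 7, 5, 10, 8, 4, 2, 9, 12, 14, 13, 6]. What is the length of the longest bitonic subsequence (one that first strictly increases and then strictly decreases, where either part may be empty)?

9

inc[i] = longest strictly increasing subsequence ending at i; dec[i] = longest strictly decreasing subsequence starting at i:
i:      1  2  3  4  5  6  7  8  9 10 11 12 13 14
a[i]:   1 11  3  7  5 10  8  4  2  9 12 14 13  6
inc:    1  2  2  3  3  4  4  3  2  5  6  7  7  4
dec:    1  5  2  4  3  4  3  2  1  2  2  3  2  1
Best peak at i=12 (value 14): inc=7, dec=3, length 7+3−1 = 9.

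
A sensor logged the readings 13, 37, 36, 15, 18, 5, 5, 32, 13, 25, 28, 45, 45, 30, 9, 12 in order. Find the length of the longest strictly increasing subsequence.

6

Track the smallest tail for each achievable length (strict):
13 → extends → [13]
37 → extends → [13, 37]
36 → replaces 37 → [13, 36]
15 → replaces 36 → [13, 15]
18 → extends → [13, 15, 18]
5 → replaces 13 → [5, 15, 18]
5 → already a tail → [5, 15, 18]
32 → extends → [5, 15, 18, 32]
13 → replaces 15 → [5, 13, 18, 32]
25 → replaces 32 → [5, 13, 18, 25]
28 → extends → [5, 13, 18, 25, 28]
45 → extends → [5, 13, 18, 25, 28, 45]
45 → already a tail → [5, 13, 18, 25, 28, 45]
30 → replaces 45 → [5, 13, 18, 25, 28, 30]
9 → replaces 13 → [5, 9, 18, 25, 28, 30]
12 → replaces 18 → [5, 9, 12, 25, 28, 30]
Six tails, so the longest strictly increasing subsequence has length 6 (e.g. 13, 15, 18, 25, 28, 45).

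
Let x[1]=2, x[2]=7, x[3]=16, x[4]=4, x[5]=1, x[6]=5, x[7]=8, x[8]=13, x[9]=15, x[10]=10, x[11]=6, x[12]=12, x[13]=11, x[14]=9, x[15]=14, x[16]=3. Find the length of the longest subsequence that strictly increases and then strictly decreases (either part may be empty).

inc[i] = longest strictly increasing subsequence ending at i; dec[i] = longest strictly decreasing subsequence starting at i:
i:      1  2  3  4  5  6  7  8  9 10 11 12 13 14 15 16
x[i]:   2  7 16  4  1  5  8 13 15 10  6 12 11  9 14  3
inc:    1  2  3  2  1  3  4  5  6  5  4  6  6  5  7  2
dec:    2  3  6  2  1  2  3  5  5  3  2  4  3  2  2  1
Best peak at i=9 (value 15): inc=6, dec=5, length 6+5−1 = 10.

10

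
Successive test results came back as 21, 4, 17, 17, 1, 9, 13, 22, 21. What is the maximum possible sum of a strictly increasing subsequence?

Let S[i] be the best sum of a strictly increasing subsequence ending at i:
i:      1  2  3  4  5  6  7  8  9
a[i]:  21  4 17 17  1  9 13 22 21
S:     21  4 21 21  1 13 26 48 47
Maximum is 48 (e.g. 4 + 9 + 13 + 22).

48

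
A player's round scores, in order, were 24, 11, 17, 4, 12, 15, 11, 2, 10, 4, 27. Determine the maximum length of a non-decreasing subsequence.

4

Track the smallest tail for each achievable length (allowing ties):
24 → extends → [24]
11 → replaces 24 → [11]
17 → extends → [11, 17]
4 → replaces 11 → [4, 17]
12 → replaces 17 → [4, 12]
15 → extends → [4, 12, 15]
11 → replaces 12 → [4, 11, 15]
2 → replaces 4 → [2, 11, 15]
10 → replaces 11 → [2, 10, 15]
4 → replaces 10 → [2, 4, 15]
27 → extends → [2, 4, 15, 27]
Four tails, so the longest non-decreasing subsequence has length 4 (e.g. 11, 12, 15, 27).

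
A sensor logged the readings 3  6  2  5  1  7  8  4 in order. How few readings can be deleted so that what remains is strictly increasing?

4

Fewest deletions = n − (longest strictly increasing subsequence).
Patience tails:
3 → extends → [3]
6 → extends → [3, 6]
2 → replaces 3 → [2, 6]
5 → replaces 6 → [2, 5]
1 → replaces 2 → [1, 5]
7 → extends → [1, 5, 7]
8 → extends → [1, 5, 7, 8]
4 → replaces 5 → [1, 4, 7, 8]
Longest strictly increasing subsequence has length 4, so deletions = 8 − 4 = 4.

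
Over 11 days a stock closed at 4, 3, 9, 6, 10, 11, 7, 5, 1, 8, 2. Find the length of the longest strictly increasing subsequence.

4

Let dp[i] be the length of the longest such subsequence ending at index i:
i:      1  2  3  4  5  6  7  8  9 10 11
a[i]:   4  3  9  6 10 11  7  5  1  8  2
dp:     1  1  2  2  3  4  3  2  1  4  2
Maximum dp value is 4.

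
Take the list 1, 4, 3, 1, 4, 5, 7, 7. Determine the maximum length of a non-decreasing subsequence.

Track the smallest tail for each achievable length (allowing ties):
1 → extends → [1]
4 → extends → [1, 4]
3 → replaces 4 → [1, 3]
1 → replaces 3 → [1, 1]
4 → extends → [1, 1, 4]
5 → extends → [1, 1, 4, 5]
7 → extends → [1, 1, 4, 5, 7]
7 → extends → [1, 1, 4, 5, 7, 7]
Six tails, so the longest non-decreasing subsequence has length 6 (e.g. 1, 4, 4, 5, 7, 7).

6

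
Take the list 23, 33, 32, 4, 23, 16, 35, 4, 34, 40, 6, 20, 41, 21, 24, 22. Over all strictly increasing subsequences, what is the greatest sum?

Let S[i] be the best sum of a strictly increasing subsequence ending at i:
i:       1   2   3   4   5   6   7   8   9  10  11  12  13  14  15  16
a[i]:   23  33  32   4  23  16  35   4  34  40   6  20  41  21  24  22
S:      23  56  55   4  27  20  91   4  90 131  10  40 172  61  85  83
Maximum is 172 (e.g. 23 + 33 + 35 + 40 + 41).

172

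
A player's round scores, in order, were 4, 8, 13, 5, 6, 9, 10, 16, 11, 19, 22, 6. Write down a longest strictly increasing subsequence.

4, 5, 6, 9, 10, 16, 19, 22

Patience tails give the LIS length; then backtrack through the dp parents:
4 → extends → [4]
8 → extends → [4, 8]
13 → extends → [4, 8, 13]
5 → replaces 8 → [4, 5, 13]
6 → replaces 13 → [4, 5, 6]
9 → extends → [4, 5, 6, 9]
10 → extends → [4, 5, 6, 9, 10]
16 → extends → [4, 5, 6, 9, 10, 16]
11 → replaces 16 → [4, 5, 6, 9, 10, 11]
19 → extends → [4, 5, 6, 9, 10, 11, 19]
22 → extends → [4, 5, 6, 9, 10, 11, 19, 22]
6 → already a tail → [4, 5, 6, 9, 10, 11, 19, 22]
Length 8; one witness is 4, 5, 6, 9, 10, 16, 19, 22.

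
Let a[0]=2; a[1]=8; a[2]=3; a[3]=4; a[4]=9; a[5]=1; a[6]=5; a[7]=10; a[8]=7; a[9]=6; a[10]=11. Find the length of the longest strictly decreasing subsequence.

Let dp[i] be the longest strictly decreasing subsequence ending at i:
i:      0  1  2  3  4  5  6  7  8  9 10
a[i]:   2  8  3  4  9  1  5 10  7  6 11
dp:     1  1  2  2  1  3  2  1  2  3  1
Maximum is 3.

3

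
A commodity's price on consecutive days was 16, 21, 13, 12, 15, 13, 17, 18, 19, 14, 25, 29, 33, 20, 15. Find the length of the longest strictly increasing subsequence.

8

Track the smallest tail for each achievable length (strict):
16 → extends → [16]
21 → extends → [16, 21]
13 → replaces 16 → [13, 21]
12 → replaces 13 → [12, 21]
15 → replaces 21 → [12, 15]
13 → replaces 15 → [12, 13]
17 → extends → [12, 13, 17]
18 → extends → [12, 13, 17, 18]
19 → extends → [12, 13, 17, 18, 19]
14 → replaces 17 → [12, 13, 14, 18, 19]
25 → extends → [12, 13, 14, 18, 19, 25]
29 → extends → [12, 13, 14, 18, 19, 25, 29]
33 → extends → [12, 13, 14, 18, 19, 25, 29, 33]
20 → replaces 25 → [12, 13, 14, 18, 19, 20, 29, 33]
15 → replaces 18 → [12, 13, 14, 15, 19, 20, 29, 33]
Eight tails, so the longest strictly increasing subsequence has length 8 (e.g. 13, 15, 17, 18, 19, 25, 29, 33).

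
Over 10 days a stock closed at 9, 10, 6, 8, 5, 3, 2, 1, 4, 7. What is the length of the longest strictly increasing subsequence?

Let dp[i] be the length of the longest such subsequence ending at index i:
i:      1  2  3  4  5  6  7  8  9 10
a[i]:   9 10  6  8  5  3  2  1  4  7
dp:     1  2  1  2  1  1  1  1  2  3
Maximum dp value is 3.

3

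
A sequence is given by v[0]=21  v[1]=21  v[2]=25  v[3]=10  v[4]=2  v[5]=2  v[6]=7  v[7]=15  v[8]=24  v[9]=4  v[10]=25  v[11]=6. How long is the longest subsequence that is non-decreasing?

Track the smallest tail for each achievable length (allowing ties):
21 → extends → [21]
21 → extends → [21, 21]
25 → extends → [21, 21, 25]
10 → replaces 21 → [10, 21, 25]
2 → replaces 10 → [2, 21, 25]
2 → replaces 21 → [2, 2, 25]
7 → replaces 25 → [2, 2, 7]
15 → extends → [2, 2, 7, 15]
24 → extends → [2, 2, 7, 15, 24]
4 → replaces 7 → [2, 2, 4, 15, 24]
25 → extends → [2, 2, 4, 15, 24, 25]
6 → replaces 15 → [2, 2, 4, 6, 24, 25]
Six tails, so the longest non-decreasing subsequence has length 6 (e.g. 2, 2, 7, 15, 24, 25).

6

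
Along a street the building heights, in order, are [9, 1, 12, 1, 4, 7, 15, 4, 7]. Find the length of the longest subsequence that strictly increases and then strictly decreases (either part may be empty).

5

inc[i] = longest strictly increasing subsequence ending at i; dec[i] = longest strictly decreasing subsequence starting at i:
i:      1  2  3  4  5  6  7  8  9
a[i]:   9  1 12  1  4  7 15  4  7
inc:    1  1  2  1  2  3  4  2  3
dec:    3  1  3  1  1  2  2  1  1
Best peak at i=7 (value 15): inc=4, dec=2, length 4+2−1 = 5.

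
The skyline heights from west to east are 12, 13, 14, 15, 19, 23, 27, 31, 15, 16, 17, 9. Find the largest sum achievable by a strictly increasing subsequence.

Let S[i] be the best sum of a strictly increasing subsequence ending at i:
i:       1   2   3   4   5   6   7   8   9  10  11  12
a[i]:   12  13  14  15  19  23  27  31  15  16  17   9
S:      12  25  39  54  73  96 123 154  54  70  87   9
Maximum is 154 (e.g. 12 + 13 + 14 + 15 + 19 + 23 + 27 + 31).

154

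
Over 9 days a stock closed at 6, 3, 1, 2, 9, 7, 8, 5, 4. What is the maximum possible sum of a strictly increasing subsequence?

21

Let S[i] be the best sum of a strictly increasing subsequence ending at i:
i:      1  2  3  4  5  6  7  8  9
a[i]:   6  3  1  2  9  7  8  5  4
S:      6  3  1  3 15 13 21  8  7
Maximum is 21 (e.g. 6 + 7 + 8).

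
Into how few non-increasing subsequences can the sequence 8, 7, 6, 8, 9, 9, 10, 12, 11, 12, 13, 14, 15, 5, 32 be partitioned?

10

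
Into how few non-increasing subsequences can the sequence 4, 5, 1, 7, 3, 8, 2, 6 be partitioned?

Place each on the leftmost legal pile:
4 → new pile 1 (tops now [4])
5 → new pile 2 (tops now [4, 5])
1 → pile 1 (tops now [1, 5])
7 → new pile 3 (tops now [1, 5, 7])
3 → pile 2 (tops now [1, 3, 7])
8 → new pile 4 (tops now [1, 3, 7, 8])
2 → pile 2 (tops now [1, 2, 7, 8])
6 → pile 3 (tops now [1, 2, 6, 8])
Four piles.

4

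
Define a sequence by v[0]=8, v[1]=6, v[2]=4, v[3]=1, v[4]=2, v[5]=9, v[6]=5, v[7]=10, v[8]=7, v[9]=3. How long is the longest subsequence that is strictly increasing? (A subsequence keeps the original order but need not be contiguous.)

4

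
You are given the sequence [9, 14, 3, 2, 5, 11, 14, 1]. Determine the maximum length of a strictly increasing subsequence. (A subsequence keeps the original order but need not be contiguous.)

4

Let dp[i] be the length of the longest such subsequence ending at index i:
i:      1  2  3  4  5  6  7  8
a[i]:   9 14  3  2  5 11 14  1
dp:     1  2  1  1  2  3  4  1
Maximum dp value is 4.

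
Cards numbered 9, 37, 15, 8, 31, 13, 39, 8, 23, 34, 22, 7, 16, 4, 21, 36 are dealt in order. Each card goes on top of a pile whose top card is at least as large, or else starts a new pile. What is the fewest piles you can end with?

5

The minimum number of non-increasing subsequences covering a sequence equals the length of its longest strictly increasing subsequence.
LIS length is 5 (e.g. 9, 15, 31, 34, 36), so 5 piles are needed.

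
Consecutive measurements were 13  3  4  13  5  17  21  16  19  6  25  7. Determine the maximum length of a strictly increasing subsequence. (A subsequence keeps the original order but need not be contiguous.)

Track the smallest tail for each achievable length (strict):
13 → extends → [13]
3 → replaces 13 → [3]
4 → extends → [3, 4]
13 → extends → [3, 4, 13]
5 → replaces 13 → [3, 4, 5]
17 → extends → [3, 4, 5, 17]
21 → extends → [3, 4, 5, 17, 21]
16 → replaces 17 → [3, 4, 5, 16, 21]
19 → replaces 21 → [3, 4, 5, 16, 19]
6 → replaces 16 → [3, 4, 5, 6, 19]
25 → extends → [3, 4, 5, 6, 19, 25]
7 → replaces 19 → [3, 4, 5, 6, 7, 25]
Six tails, so the longest strictly increasing subsequence has length 6 (e.g. 3, 4, 13, 17, 21, 25).

6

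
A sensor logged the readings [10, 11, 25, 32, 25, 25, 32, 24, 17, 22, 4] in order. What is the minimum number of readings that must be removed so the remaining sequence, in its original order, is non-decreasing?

5

Fewest deletions = n − (longest non-decreasing subsequence).
Patience tails:
10 → extends → [10]
11 → extends → [10, 11]
25 → extends → [10, 11, 25]
32 → extends → [10, 11, 25, 32]
25 → replaces 32 → [10, 11, 25, 25]
25 → extends → [10, 11, 25, 25, 25]
32 → extends → [10, 11, 25, 25, 25, 32]
24 → replaces 25 → [10, 11, 24, 25, 25, 32]
17 → replaces 24 → [10, 11, 17, 25, 25, 32]
22 → replaces 25 → [10, 11, 17, 22, 25, 32]
4 → replaces 10 → [4, 11, 17, 22, 25, 32]
Longest non-decreasing subsequence has length 6, so deletions = 11 − 6 = 5.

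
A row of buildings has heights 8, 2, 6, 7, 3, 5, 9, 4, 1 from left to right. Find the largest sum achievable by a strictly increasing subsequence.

24

Let S[i] be the best sum of a strictly increasing subsequence ending at i:
i:      1  2  3  4  5  6  7  8  9
a[i]:   8  2  6  7  3  5  9  4  1
S:      8  2  8 15  5 10 24  9  1
Maximum is 24 (e.g. 2 + 6 + 7 + 9).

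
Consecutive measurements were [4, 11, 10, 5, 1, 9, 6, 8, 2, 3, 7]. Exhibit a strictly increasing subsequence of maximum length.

4, 5, 6, 8

Patience tails give the LIS length; then backtrack through the dp parents:
4 → extends → [4]
11 → extends → [4, 11]
10 → replaces 11 → [4, 10]
5 → replaces 10 → [4, 5]
1 → replaces 4 → [1, 5]
9 → extends → [1, 5, 9]
6 → replaces 9 → [1, 5, 6]
8 → extends → [1, 5, 6, 8]
2 → replaces 5 → [1, 2, 6, 8]
3 → replaces 6 → [1, 2, 3, 8]
7 → replaces 8 → [1, 2, 3, 7]
Length 4; one witness is 4, 5, 6, 8.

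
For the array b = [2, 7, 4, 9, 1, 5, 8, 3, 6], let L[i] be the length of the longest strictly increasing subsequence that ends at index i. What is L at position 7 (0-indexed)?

2

dp[i] = 1 + max{dp[j] : j<i, b[j]<b[i]} (or 1 if no such j):
i:     0 1 2 3 4 5 6 7 8
b[i]:  2 7 4 9 1 5 8 3 6
dp:    1 2 2 3 1 3 4 2 4
At index 7 the value is 2.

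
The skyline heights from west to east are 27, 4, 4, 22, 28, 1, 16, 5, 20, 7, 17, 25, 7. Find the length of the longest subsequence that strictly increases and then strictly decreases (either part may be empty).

inc[i] = longest strictly increasing subsequence ending at i; dec[i] = longest strictly decreasing subsequence starting at i:
i:      1  2  3  4  5  6  7  8  9 10 11 12 13
a[i]:  27  4  4 22 28  1 16  5 20  7 17 25  7
inc:    1  1  1  2  3  1  2  2  3  3  4  5  3
dec:    5  2  2  4  4  1  2  1  3  1  2  2  1
Best peak at i=5 (value 28): inc=3, dec=4, length 3+4−1 = 6.

6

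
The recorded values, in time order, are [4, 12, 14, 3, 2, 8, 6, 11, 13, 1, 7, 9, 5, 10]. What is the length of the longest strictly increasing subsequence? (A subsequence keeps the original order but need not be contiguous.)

Track the smallest tail for each achievable length (strict):
4 → extends → [4]
12 → extends → [4, 12]
14 → extends → [4, 12, 14]
3 → replaces 4 → [3, 12, 14]
2 → replaces 3 → [2, 12, 14]
8 → replaces 12 → [2, 8, 14]
6 → replaces 8 → [2, 6, 14]
11 → replaces 14 → [2, 6, 11]
13 → extends → [2, 6, 11, 13]
1 → replaces 2 → [1, 6, 11, 13]
7 → replaces 11 → [1, 6, 7, 13]
9 → replaces 13 → [1, 6, 7, 9]
5 → replaces 6 → [1, 5, 7, 9]
10 → extends → [1, 5, 7, 9, 10]
Five tails, so the longest strictly increasing subsequence has length 5 (e.g. 4, 6, 7, 9, 10).

5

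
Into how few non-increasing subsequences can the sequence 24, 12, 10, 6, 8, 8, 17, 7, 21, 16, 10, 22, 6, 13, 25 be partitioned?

The minimum number of non-increasing subsequences covering a sequence equals the length of its longest strictly increasing subsequence.
LIS length is 6 (e.g. 6, 8, 17, 21, 22, 25), so 6 piles are needed.

6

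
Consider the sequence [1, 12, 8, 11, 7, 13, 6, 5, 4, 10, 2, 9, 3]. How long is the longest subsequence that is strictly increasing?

Track the smallest tail for each achievable length (strict):
1 → extends → [1]
12 → extends → [1, 12]
8 → replaces 12 → [1, 8]
11 → extends → [1, 8, 11]
7 → replaces 8 → [1, 7, 11]
13 → extends → [1, 7, 11, 13]
6 → replaces 7 → [1, 6, 11, 13]
5 → replaces 6 → [1, 5, 11, 13]
4 → replaces 5 → [1, 4, 11, 13]
10 → replaces 11 → [1, 4, 10, 13]
2 → replaces 4 → [1, 2, 10, 13]
9 → replaces 10 → [1, 2, 9, 13]
3 → replaces 9 → [1, 2, 3, 13]
Four tails, so the longest strictly increasing subsequence has length 4 (e.g. 1, 8, 11, 13).

4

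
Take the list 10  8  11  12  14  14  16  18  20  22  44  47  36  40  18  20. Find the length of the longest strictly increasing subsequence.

Track the smallest tail for each achievable length (strict):
10 → extends → [10]
8 → replaces 10 → [8]
11 → extends → [8, 11]
12 → extends → [8, 11, 12]
14 → extends → [8, 11, 12, 14]
14 → already a tail → [8, 11, 12, 14]
16 → extends → [8, 11, 12, 14, 16]
18 → extends → [8, 11, 12, 14, 16, 18]
20 → extends → [8, 11, 12, 14, 16, 18, 20]
22 → extends → [8, 11, 12, 14, 16, 18, 20, 22]
44 → extends → [8, 11, 12, 14, 16, 18, 20, 22, 44]
47 → extends → [8, 11, 12, 14, 16, 18, 20, 22, 44, 47]
36 → replaces 44 → [8, 11, 12, 14, 16, 18, 20, 22, 36, 47]
40 → replaces 47 → [8, 11, 12, 14, 16, 18, 20, 22, 36, 40]
18 → already a tail → [8, 11, 12, 14, 16, 18, 20, 22, 36, 40]
20 → already a tail → [8, 11, 12, 14, 16, 18, 20, 22, 36, 40]
Ten tails, so the longest strictly increasing subsequence has length 10 (e.g. 10, 11, 12, 14, 16, 18, 20, 22, 44, 47).

10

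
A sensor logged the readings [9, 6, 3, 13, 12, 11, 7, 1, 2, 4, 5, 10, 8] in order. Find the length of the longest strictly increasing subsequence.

Let dp[i] be the length of the longest such subsequence ending at index i:
i:      1  2  3  4  5  6  7  8  9 10 11 12 13
a[i]:   9  6  3 13 12 11  7  1  2  4  5 10  8
dp:     1  1  1  2  2  2  2  1  2  3  4  5  5
Maximum dp value is 5.

5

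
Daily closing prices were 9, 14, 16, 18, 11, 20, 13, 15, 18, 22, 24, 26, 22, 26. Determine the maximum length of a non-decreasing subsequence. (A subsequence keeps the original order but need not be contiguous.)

9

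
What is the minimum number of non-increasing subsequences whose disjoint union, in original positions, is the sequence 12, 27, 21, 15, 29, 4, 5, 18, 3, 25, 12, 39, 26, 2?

5

Place each on the leftmost legal pile:
12 → new pile 1 (tops now [12])
27 → new pile 2 (tops now [12, 27])
21 → pile 2 (tops now [12, 21])
15 → pile 2 (tops now [12, 15])
29 → new pile 3 (tops now [12, 15, 29])
4 → pile 1 (tops now [4, 15, 29])
5 → pile 2 (tops now [4, 5, 29])
18 → pile 3 (tops now [4, 5, 18])
3 → pile 1 (tops now [3, 5, 18])
25 → new pile 4 (tops now [3, 5, 18, 25])
12 → pile 3 (tops now [3, 5, 12, 25])
39 → new pile 5 (tops now [3, 5, 12, 25, 39])
26 → pile 5 (tops now [3, 5, 12, 25, 26])
2 → pile 1 (tops now [2, 5, 12, 25, 26])
Five piles.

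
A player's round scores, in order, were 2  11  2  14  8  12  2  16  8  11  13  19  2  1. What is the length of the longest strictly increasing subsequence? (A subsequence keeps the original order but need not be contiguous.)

Track the smallest tail for each achievable length (strict):
2 → extends → [2]
11 → extends → [2, 11]
2 → already a tail → [2, 11]
14 → extends → [2, 11, 14]
8 → replaces 11 → [2, 8, 14]
12 → replaces 14 → [2, 8, 12]
2 → already a tail → [2, 8, 12]
16 → extends → [2, 8, 12, 16]
8 → already a tail → [2, 8, 12, 16]
11 → replaces 12 → [2, 8, 11, 16]
13 → replaces 16 → [2, 8, 11, 13]
19 → extends → [2, 8, 11, 13, 19]
2 → already a tail → [2, 8, 11, 13, 19]
1 → replaces 2 → [1, 8, 11, 13, 19]
Five tails, so the longest strictly increasing subsequence has length 5 (e.g. 2, 11, 14, 16, 19).

5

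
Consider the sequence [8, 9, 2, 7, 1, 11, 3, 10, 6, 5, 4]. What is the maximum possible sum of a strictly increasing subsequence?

28

Let S[i] be the best sum of a strictly increasing subsequence ending at i:
i:      1  2  3  4  5  6  7  8  9 10 11
a[i]:   8  9  2  7  1 11  3 10  6  5  4
S:      8 17  2  9  1 28  5 27 11 10  9
Maximum is 28 (e.g. 8 + 9 + 11).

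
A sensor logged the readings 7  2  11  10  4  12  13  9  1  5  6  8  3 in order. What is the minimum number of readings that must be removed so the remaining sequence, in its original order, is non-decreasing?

8

Fewest deletions = n − (longest non-decreasing subsequence).
i:      1  2  3  4  5  6  7  8  9 10 11 12 13
a[i]:   7  2 11 10  4 12 13  9  1  5  6  8  3
dp:     1  1  2  2  2  3  4  3  1  3  4  5  2
max dp = 5, so deletions = 13 − 5 = 8.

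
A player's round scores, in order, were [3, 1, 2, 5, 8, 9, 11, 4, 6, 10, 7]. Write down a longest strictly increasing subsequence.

1, 2, 5, 8, 9, 11

Patience tails give the LIS length; then backtrack through the dp parents:
3 → extends → [3]
1 → replaces 3 → [1]
2 → extends → [1, 2]
5 → extends → [1, 2, 5]
8 → extends → [1, 2, 5, 8]
9 → extends → [1, 2, 5, 8, 9]
11 → extends → [1, 2, 5, 8, 9, 11]
4 → replaces 5 → [1, 2, 4, 8, 9, 11]
6 → replaces 8 → [1, 2, 4, 6, 9, 11]
10 → replaces 11 → [1, 2, 4, 6, 9, 10]
7 → replaces 9 → [1, 2, 4, 6, 7, 10]
Length 6; one witness is 1, 2, 5, 8, 9, 11.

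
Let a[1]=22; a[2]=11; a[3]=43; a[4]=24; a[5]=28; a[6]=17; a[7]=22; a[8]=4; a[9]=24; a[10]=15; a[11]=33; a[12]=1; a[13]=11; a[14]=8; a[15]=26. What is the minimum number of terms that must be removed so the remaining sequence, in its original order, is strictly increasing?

10

Fewest deletions = n − (longest strictly increasing subsequence).
i:      1  2  3  4  5  6  7  8  9 10 11 12 13 14 15
a[i]:  22 11 43 24 28 17 22  4 24 15 33  1 11  8 26
dp:     1  1  2  2  3  2  3  1  4  2  5  1  2  2  5
max dp = 5, so deletions = 15 − 5 = 10.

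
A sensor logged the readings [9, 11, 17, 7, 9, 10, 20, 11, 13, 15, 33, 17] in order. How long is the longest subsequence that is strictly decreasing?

Negate each value so 'decreasing' becomes 'increasing', then run patience tails on the negated sequence:
-9 → extends → [-9]
-11 → replaces -9 → [-11]
-17 → replaces -11 → [-17]
-7 → extends → [-17, -7]
-9 → replaces -7 → [-17, -9]
-10 → replaces -9 → [-17, -10]
-20 → replaces -17 → [-20, -10]
-11 → replaces -10 → [-20, -11]
-13 → replaces -11 → [-20, -13]
-15 → replaces -13 → [-20, -15]
-33 → replaces -20 → [-33, -15]
-17 → replaces -15 → [-33, -17]
Two tails, so the longest strictly decreasing subsequence of the original has length 2.

2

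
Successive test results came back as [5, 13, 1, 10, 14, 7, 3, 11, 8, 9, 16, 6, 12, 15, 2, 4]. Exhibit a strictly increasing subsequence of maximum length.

5, 7, 8, 9, 12, 15

Patience tails give the LIS length; then backtrack through the dp parents:
5 → extends → [5]
13 → extends → [5, 13]
1 → replaces 5 → [1, 13]
10 → replaces 13 → [1, 10]
14 → extends → [1, 10, 14]
7 → replaces 10 → [1, 7, 14]
3 → replaces 7 → [1, 3, 14]
11 → replaces 14 → [1, 3, 11]
8 → replaces 11 → [1, 3, 8]
9 → extends → [1, 3, 8, 9]
16 → extends → [1, 3, 8, 9, 16]
6 → replaces 8 → [1, 3, 6, 9, 16]
12 → replaces 16 → [1, 3, 6, 9, 12]
15 → extends → [1, 3, 6, 9, 12, 15]
2 → replaces 3 → [1, 2, 6, 9, 12, 15]
4 → replaces 6 → [1, 2, 4, 9, 12, 15]
Length 6; one witness is 5, 7, 8, 9, 12, 15.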